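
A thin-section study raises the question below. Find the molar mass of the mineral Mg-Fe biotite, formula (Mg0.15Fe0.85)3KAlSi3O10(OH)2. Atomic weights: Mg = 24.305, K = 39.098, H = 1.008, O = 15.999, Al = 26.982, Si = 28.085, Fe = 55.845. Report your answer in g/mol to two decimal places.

M = 0.45×24.305 + 2.55×55.845 + 1×39.098 + 1×26.982 + 3×28.085 + 12×15.999 + 2×1.008

497.68 g/mol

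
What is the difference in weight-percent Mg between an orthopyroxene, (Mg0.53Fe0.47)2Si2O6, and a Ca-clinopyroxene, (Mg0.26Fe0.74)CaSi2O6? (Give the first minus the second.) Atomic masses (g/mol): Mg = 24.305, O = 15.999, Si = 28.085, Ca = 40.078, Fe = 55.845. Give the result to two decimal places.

8.55 percentage points

Mg in (Mg0.53Fe0.47)2Si2O6: molar mass 230.422 g/mol; 1.06×24.305 = 25.763 g → 11.18 wt%.
Mg in (Mg0.26Fe0.74)CaSi2O6: molar mass 239.887 g/mol; 0.26×24.305 = 6.319 g → 2.63 wt%.
Difference = 11.18 − 2.63 = 8.55 percentage points.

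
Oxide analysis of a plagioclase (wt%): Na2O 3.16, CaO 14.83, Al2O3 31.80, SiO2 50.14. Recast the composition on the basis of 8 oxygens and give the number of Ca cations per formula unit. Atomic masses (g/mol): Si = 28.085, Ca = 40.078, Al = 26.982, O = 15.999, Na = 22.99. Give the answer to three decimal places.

Na2O (M=61.979): mol = 0.05099; Na = 0.10198, O = 0.05099.
CaO (M=56.077): mol = 0.26446; Ca = 0.26446, O = 0.26446.
Al2O3 (M=101.961): mol = 0.31188; Al = 0.62376, O = 0.93564.
SiO2 (M=60.083): mol = 0.83451; Si = 0.83451, O = 1.66902.
ΣO = 2.92011; factor = 8/ΣO = 2.73962.
Ca apfu = 0.26446 × 2.73962 = 0.725.

0.725 Ca apfu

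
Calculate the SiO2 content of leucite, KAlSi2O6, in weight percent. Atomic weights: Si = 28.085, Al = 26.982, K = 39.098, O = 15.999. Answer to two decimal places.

M(KAlSi2O6) = 218.244 g/mol; M(SiO2) = 60.083 g/mol.
Moles SiO2 per formula unit = 2 Si ÷ 1 = 2.0000.
SiO2 fraction = (2.0000 × 60.083) / 218.244 = 120.166/218.244 = 0.5506.

55.06 wt%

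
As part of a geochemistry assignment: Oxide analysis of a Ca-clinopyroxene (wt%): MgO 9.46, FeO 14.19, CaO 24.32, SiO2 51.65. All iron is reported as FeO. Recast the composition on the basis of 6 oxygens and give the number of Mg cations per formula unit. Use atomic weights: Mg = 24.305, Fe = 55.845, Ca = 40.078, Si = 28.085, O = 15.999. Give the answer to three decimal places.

0.545 Mg apfu

MgO: 9.46/40.304 = 0.23472 mol → 0.23472 mol Mg, 0.23472 mol O.
FeO: 14.19/71.844 = 0.19751 mol → 0.19751 mol Fe, 0.19751 mol O.
CaO: 24.32/56.077 = 0.43369 mol → 0.43369 mol Ca, 0.43369 mol O.
SiO2: 51.65/60.083 = 0.85964 mol → 0.85964 mol Si, 1.71928 mol O.
Total oxygen = 2.58520 mol. Normalization factor = 6/2.58520 = 2.32090.
Mg per 6 O = 0.23472 × 2.32090 = 0.545.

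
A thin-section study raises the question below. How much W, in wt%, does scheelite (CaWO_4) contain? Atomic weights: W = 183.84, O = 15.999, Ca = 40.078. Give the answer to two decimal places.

63.85 wt%

Molar mass of CaWO_4: 1×40.078 + 1×183.84 + 4×15.999 = 287.914 g/mol.
Mass of W per formula unit: 1 × 183.84 = 183.840 g.
Weight fraction W = 183.840 / 287.914 = 0.6385.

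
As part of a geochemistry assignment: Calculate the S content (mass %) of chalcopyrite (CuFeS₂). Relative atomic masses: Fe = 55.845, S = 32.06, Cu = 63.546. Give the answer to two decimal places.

34.94 mass %

Molar mass of CuFeS₂: 1*63.546 + 1*55.845 + 2*32.06 = 183.511 g/mol.
Mass of S per formula unit: 2 × 32.06 = 64.120 g.
Weight fraction S = 64.120 / 183.511 = 0.3494.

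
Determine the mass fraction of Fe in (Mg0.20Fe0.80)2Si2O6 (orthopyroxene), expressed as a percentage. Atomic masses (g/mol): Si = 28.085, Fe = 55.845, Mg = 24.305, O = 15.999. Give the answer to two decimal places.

35.56 wt%

M((Mg0.20Fe0.80)2Si2O6) = 251.238 g/mol.
Fe contributes 1.60 × 55.845 = 89.352 g per mole.
89.352/251.238 = 0.3556 → 35.56%.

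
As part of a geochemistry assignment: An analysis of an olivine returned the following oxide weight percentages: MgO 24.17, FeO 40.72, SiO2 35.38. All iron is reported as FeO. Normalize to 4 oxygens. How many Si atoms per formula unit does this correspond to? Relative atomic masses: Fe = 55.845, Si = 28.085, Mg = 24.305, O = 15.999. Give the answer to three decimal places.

MgO: 24.17/40.304 = 0.59969 mol → 0.59969 mol Mg, 0.59969 mol O.
FeO: 40.72/71.844 = 0.56678 mol → 0.56678 mol Fe, 0.56678 mol O.
SiO2: 35.38/60.083 = 0.58885 mol → 0.58885 mol Si, 1.17770 mol O.
Total oxygen = 2.34417 mol. Normalization factor = 4/2.34417 = 1.70636.
Si per 4 O = 0.58885 × 1.70636 = 1.005.

1.005 Si apfu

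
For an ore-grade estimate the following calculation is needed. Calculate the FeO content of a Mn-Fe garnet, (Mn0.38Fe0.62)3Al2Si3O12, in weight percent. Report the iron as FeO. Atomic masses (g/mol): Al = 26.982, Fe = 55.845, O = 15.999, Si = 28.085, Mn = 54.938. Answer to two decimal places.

26.90 wt%

Formula mass = 496.708 g/mol.
1.86 Fe → 1.8600 mol FeO per formula unit; M(FeO) = 71.844, so FeO mass = 133.630 g.
133.630/496.708 × 100 = 26.90 wt%.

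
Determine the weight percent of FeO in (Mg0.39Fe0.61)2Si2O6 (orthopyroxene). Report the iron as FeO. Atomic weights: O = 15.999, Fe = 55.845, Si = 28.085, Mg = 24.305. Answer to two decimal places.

36.63 wt%

M((Mg0.39Fe0.61)2Si2O6) = 239.253 g/mol; M(FeO) = 71.844 g/mol.
Moles FeO per formula unit = 1.22 Fe ÷ 1 = 1.2200.
FeO fraction = (1.2200 × 71.844) / 239.253 = 87.650/239.253 = 0.3663.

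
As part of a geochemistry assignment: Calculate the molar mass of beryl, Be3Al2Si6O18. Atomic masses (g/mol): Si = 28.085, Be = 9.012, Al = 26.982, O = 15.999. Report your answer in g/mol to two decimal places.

537.49 g/mol

Be: 3 × 9.012 = 27.0360
Al: 2 × 26.982 = 53.9640
Si: 6 × 28.085 = 168.5100
O: 18 × 15.999 = 287.9820
Summing the contributions gives the formula mass.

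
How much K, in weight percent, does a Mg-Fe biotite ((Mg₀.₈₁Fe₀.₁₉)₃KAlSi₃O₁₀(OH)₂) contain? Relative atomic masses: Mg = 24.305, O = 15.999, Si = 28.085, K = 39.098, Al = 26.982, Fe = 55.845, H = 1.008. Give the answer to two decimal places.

Molar mass of (Mg₀.₈₁Fe₀.₁₉)₃KAlSi₃O₁₀(OH)₂: 2.43*24.305 + 0.57*55.845 + 1*39.098 + 1*26.982 + 3*28.085 + 12*15.999 + 2*1.008 = 435.232 g/mol.
Mass of K per formula unit: 1 × 39.098 = 39.098 g.
Weight fraction K = 39.098 / 435.232 = 0.0898.

8.98 weight percent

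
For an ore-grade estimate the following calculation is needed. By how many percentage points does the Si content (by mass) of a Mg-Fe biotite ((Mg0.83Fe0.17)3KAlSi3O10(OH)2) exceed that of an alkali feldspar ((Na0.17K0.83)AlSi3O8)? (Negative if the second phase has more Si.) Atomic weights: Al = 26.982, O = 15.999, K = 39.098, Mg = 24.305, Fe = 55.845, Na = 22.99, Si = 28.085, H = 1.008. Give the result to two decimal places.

M((Mg0.83Fe0.17)3KAlSi3O10(OH)2) = 433.339 g/mol, so wt% Si = 84.255/433.339 × 100 = 19.44%.
M((Na0.17K0.83)AlSi3O8) = 275.589 g/mol, so wt% Si = 84.255/275.589 × 100 = 30.57%.
19.44 − 30.57 = -11.13 pp.

-11.13 percentage points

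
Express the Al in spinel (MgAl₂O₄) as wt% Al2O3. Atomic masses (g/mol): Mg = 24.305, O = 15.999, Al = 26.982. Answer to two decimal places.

71.67 wt%

Molar mass of MgAl₂O₄ = 1×24.305 + 2×26.982 + 4×15.999 = 142.265 g/mol.
Each formula unit contains 2 Al, equivalent to 2/2 = 1.0000 mol Al2O3.
M(Al2O3) = 2×26.982 + 3×15.999 = 101.961 g/mol.
Mass of Al2O3 per formula unit = 1.0000 × 101.961 = 101.961 g.
Al2O3 wt% = 101.961 / 142.265 × 100 = 71.67%.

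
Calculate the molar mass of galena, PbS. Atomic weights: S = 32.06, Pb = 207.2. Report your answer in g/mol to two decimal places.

M = 1(207.2) + 1(32.06)

239.26 g/mol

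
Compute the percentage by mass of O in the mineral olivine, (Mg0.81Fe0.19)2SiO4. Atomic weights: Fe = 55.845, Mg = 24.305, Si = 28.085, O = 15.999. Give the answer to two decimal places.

41.92 weight percent

M((Mg0.81Fe0.19)2SiO4) = 152.676 g/mol.
O contributes 4 × 15.999 = 63.996 g per mole.
63.996/152.676 = 0.4192 → 41.92%.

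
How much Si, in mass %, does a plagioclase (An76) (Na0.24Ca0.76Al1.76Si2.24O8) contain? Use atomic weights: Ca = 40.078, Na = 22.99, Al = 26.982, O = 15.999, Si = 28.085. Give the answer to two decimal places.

22.93 mass %

Molar mass of Na0.24Ca0.76Al1.76Si2.24O8: 0.24×22.99 + 0.76×40.078 + 1.76×26.982 + 2.24×28.085 + 8×15.999 = 274.368 g/mol.
Mass of Si per formula unit: 2.24 × 28.085 = 62.910 g.
Weight fraction Si = 62.910 / 274.368 = 0.2293.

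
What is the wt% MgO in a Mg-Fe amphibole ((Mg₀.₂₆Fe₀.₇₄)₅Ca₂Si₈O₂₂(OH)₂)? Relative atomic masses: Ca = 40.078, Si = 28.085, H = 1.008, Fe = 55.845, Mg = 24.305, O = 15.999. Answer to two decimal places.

5.64 wt%

M((Mg₀.₂₆Fe₀.₇₄)₅Ca₂Si₈O₂₂(OH)₂) = 929.051 g/mol; M(MgO) = 40.304 g/mol.
Moles MgO per formula unit = 1.30 Mg ÷ 1 = 1.3000.
MgO fraction = (1.3000 × 40.304) / 929.051 = 52.395/929.051 = 0.0564.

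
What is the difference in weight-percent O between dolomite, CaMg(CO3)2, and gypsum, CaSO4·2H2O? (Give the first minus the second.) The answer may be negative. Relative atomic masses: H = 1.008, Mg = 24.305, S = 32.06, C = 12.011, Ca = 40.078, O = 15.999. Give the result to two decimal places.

First mineral: 95.994 g O in 184.399 g formula = 52.06 wt% O.
Second mineral: 95.994 g O in 172.164 g formula = 55.76 wt% O.
52.06% − 55.76% gives a difference of -3.70 percentage points.

-3.70 percentage points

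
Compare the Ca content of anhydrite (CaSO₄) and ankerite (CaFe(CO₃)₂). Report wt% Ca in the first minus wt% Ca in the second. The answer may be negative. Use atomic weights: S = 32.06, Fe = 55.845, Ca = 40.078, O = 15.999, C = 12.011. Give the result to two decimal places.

10.88 percentage points

Ca in CaSO₄: molar mass 136.134 g/mol; 1×40.078 = 40.078 g → 29.44 wt%.
Ca in CaFe(CO₃)₂: molar mass 215.939 g/mol; 1×40.078 = 40.078 g → 18.56 wt%.
Difference = 29.44 − 18.56 = 10.88 percentage points.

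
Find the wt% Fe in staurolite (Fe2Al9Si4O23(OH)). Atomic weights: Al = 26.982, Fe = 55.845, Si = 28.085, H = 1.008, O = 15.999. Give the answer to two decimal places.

Molar mass of Fe2Al9Si4O23(OH): 2·55.845 + 9·26.982 + 4·28.085 + 24·15.999 + 1·1.008 = 851.852 g/mol.
Mass of Fe per formula unit: 2 × 55.845 = 111.690 g.
Weight fraction Fe = 111.690 / 851.852 = 0.1311.

13.11 wt%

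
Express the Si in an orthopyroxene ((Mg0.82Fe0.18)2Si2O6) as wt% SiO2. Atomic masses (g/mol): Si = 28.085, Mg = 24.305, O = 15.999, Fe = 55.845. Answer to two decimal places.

Formula mass = 212.128 g/mol.
2 Si → 2.0000 mol SiO2 per formula unit; M(SiO2) = 60.083, so SiO2 mass = 120.166 g.
120.166/212.128 × 100 = 56.65 wt%.

56.65 wt%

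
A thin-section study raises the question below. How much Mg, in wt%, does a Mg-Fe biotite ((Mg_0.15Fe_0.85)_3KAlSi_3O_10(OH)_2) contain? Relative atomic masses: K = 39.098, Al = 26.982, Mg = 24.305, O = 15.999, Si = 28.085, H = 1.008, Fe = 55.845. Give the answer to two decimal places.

2.20 wt%

Molar mass of (Mg_0.15Fe_0.85)_3KAlSi_3O_10(OH)_2: 0.45·24.305 + 2.55·55.845 + 1·39.098 + 1·26.982 + 3·28.085 + 12·15.999 + 2·1.008 = 497.681 g/mol.
Mass of Mg per formula unit: 0.45 × 24.305 = 10.937 g.
Weight fraction Mg = 10.937 / 497.681 = 0.0220.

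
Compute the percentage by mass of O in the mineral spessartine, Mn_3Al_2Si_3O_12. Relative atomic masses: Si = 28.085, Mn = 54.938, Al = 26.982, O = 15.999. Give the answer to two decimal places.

M(Mn_3Al_2Si_3O_12) = 495.021 g/mol.
O contributes 12 × 15.999 = 191.988 g per mole.
191.988/495.021 = 0.3878 → 38.78%.

38.78 mass %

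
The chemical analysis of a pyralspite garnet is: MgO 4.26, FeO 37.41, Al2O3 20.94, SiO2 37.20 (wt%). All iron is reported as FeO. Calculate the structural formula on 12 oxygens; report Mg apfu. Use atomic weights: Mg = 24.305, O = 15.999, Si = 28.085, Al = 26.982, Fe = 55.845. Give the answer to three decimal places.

0.511 Mg apfu

4.26 wt% MgO ÷ 40.304 g/mol = 0.10570 mol, giving 0.10570 Mg and 0.10570 O.
37.41 wt% FeO ÷ 71.844 g/mol = 0.52071 mol, giving 0.52071 Fe and 0.52071 O.
20.94 wt% Al2O3 ÷ 101.961 g/mol = 0.20537 mol, giving 0.41074 Al and 0.61611 O.
37.20 wt% SiO2 ÷ 60.083 g/mol = 0.61914 mol, giving 0.61914 Si and 1.23828 O.
Oxygen sums to 2.48080; scaling by 12/2.48080 = 4.83715 puts the formula on 12 O.
Mg: 0.10570 × 4.83715 = 0.511 atoms per formula unit.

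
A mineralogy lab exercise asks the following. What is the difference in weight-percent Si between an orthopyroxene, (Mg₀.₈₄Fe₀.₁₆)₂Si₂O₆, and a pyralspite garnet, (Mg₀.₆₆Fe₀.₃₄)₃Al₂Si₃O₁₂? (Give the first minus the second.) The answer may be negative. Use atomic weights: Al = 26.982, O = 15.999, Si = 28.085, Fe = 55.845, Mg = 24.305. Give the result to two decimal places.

M((Mg₀.₈₄Fe₀.₁₆)₂Si₂O₆) = 210.867 g/mol, so wt% Si = 56.170/210.867 × 100 = 26.64%.
M((Mg₀.₆₆Fe₀.₃₄)₃Al₂Si₃O₁₂) = 435.293 g/mol, so wt% Si = 84.255/435.293 × 100 = 19.36%.
26.64 − 19.36 = 7.28 pp.

7.28 percentage points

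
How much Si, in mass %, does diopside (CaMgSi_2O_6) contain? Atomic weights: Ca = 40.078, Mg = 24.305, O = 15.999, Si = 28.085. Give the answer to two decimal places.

25.94 mass %

Formula mass = 1×40.078 + 1×24.305 + 2×28.085 + 6×15.999 = 216.547 g/mol, of which 56.170 g is Si.
So Si makes up 56.170/216.547 = 0.2594 of the mass, i.e. 25.94%.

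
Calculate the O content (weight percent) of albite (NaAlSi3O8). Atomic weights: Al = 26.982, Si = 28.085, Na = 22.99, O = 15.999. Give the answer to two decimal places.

Molar mass of NaAlSi3O8: 1×22.99 + 1×26.982 + 3×28.085 + 8×15.999 = 262.219 g/mol.
Mass of O per formula unit: 8 × 15.999 = 127.992 g.
Weight fraction O = 127.992 / 262.219 = 0.4881.

48.81 weight percent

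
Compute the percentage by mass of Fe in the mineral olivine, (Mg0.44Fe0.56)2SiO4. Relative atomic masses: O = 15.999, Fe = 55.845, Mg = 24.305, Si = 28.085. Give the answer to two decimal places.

35.53 wt%

Formula mass = 0.88×24.305 + 1.12×55.845 + 1×28.085 + 4×15.999 = 176.016 g/mol, of which 62.546 g is Fe.
So Fe makes up 62.546/176.016 = 0.3553 of the mass, i.e. 35.53%.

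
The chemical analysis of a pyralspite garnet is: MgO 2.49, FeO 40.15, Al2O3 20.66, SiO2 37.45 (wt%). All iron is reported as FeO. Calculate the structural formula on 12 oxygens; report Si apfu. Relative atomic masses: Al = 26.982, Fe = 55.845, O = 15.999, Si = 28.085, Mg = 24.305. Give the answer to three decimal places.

MgO: 2.49/40.304 = 0.06178 mol → 0.06178 mol Mg, 0.06178 mol O.
FeO: 40.15/71.844 = 0.55885 mol → 0.55885 mol Fe, 0.55885 mol O.
Al2O3: 20.66/101.961 = 0.20263 mol → 0.40526 mol Al, 0.60789 mol O.
SiO2: 37.45/60.083 = 0.62330 mol → 0.62330 mol Si, 1.24660 mol O.
Total oxygen = 2.47512 mol. Normalization factor = 12/2.47512 = 4.84825.
Si per 12 O = 0.62330 × 4.84825 = 3.022.

3.022 Si apfu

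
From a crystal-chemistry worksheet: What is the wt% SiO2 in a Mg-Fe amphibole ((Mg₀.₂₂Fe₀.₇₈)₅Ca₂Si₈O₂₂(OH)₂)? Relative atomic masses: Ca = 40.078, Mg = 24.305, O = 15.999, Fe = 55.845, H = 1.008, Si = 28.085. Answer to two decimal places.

51.39 wt%

Formula mass = 935.359 g/mol.
8 Si → 8.0000 mol SiO2 per formula unit; M(SiO2) = 60.083, so SiO2 mass = 480.664 g.
480.664/935.359 × 100 = 51.39 wt%.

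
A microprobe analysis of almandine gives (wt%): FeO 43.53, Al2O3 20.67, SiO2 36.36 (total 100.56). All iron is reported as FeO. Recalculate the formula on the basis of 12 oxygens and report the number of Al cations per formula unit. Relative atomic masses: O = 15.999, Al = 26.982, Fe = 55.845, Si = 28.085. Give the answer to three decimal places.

2.007 Al apfu

FeO (M=71.844): mol = 0.60590; Fe = 0.60590, O = 0.60590.
Al2O3 (M=101.961): mol = 0.20272; Al = 0.40544, O = 0.60816.
SiO2 (M=60.083): mol = 0.60516; Si = 0.60516, O = 1.21032.
ΣO = 2.42438; factor = 12/ΣO = 4.94972.
Al apfu = 0.40544 × 4.94972 = 2.007.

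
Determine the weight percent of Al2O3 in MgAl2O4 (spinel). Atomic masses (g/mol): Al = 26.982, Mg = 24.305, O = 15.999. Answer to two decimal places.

Molar mass of MgAl2O4 = 1·24.305 + 2·26.982 + 4·15.999 = 142.265 g/mol.
Each formula unit contains 2 Al, equivalent to 2/2 = 1.0000 mol Al2O3.
M(Al2O3) = 2×26.982 + 3×15.999 = 101.961 g/mol.
Mass of Al2O3 per formula unit = 1.0000 × 101.961 = 101.961 g.
Al2O3 wt% = 101.961 / 142.265 × 100 = 71.67%.

71.67 wt%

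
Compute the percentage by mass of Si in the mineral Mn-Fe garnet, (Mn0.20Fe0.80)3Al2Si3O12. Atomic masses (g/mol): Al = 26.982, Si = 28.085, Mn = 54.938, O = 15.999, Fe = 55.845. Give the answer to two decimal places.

16.95 wt%

Molar mass of (Mn0.20Fe0.80)3Al2Si3O12: 0.60×54.938 + 2.40×55.845 + 2×26.982 + 3×28.085 + 12×15.999 = 497.198 g/mol.
Mass of Si per formula unit: 3 × 28.085 = 84.255 g.
Weight fraction Si = 84.255 / 497.198 = 0.1695.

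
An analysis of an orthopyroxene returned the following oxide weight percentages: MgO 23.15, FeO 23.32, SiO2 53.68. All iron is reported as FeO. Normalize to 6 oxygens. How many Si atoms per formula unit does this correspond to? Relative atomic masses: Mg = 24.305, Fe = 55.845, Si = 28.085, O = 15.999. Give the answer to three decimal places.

23.15 wt% MgO ÷ 40.304 g/mol = 0.57438 mol, giving 0.57438 Mg and 0.57438 O.
23.32 wt% FeO ÷ 71.844 g/mol = 0.32459 mol, giving 0.32459 Fe and 0.32459 O.
53.68 wt% SiO2 ÷ 60.083 g/mol = 0.89343 mol, giving 0.89343 Si and 1.78686 O.
Oxygen sums to 2.68583; scaling by 6/2.68583 = 2.23395 puts the formula on 6 O.
Si: 0.89343 × 2.23395 = 1.996 atoms per formula unit.

1.996 Si apfu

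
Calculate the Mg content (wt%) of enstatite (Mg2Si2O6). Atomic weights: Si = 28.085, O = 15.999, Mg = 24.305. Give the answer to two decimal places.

M(Mg2Si2O6) = 200.774 g/mol.
Mg contributes 2 × 24.305 = 48.610 g per mole.
48.610/200.774 = 0.2421 → 24.21%.

24.21 wt%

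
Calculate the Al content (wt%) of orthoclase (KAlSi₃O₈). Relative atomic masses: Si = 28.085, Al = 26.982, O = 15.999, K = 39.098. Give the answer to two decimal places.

Formula mass = 1*39.098 + 1*26.982 + 3*28.085 + 8*15.999 = 278.327 g/mol, of which 26.982 g is Al.
So Al makes up 26.982/278.327 = 0.0969 of the mass, i.e. 9.69%.

9.69 wt%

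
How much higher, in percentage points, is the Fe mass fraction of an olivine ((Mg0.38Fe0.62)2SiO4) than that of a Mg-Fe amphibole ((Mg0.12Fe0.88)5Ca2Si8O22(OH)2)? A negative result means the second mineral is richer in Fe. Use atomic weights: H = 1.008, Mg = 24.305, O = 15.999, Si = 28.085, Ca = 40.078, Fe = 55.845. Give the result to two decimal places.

12.68 percentage points

Fe in (Mg0.38Fe0.62)2SiO4: molar mass 179.801 g/mol; 1.24×55.845 = 69.248 g → 38.51 wt%.
Fe in (Mg0.12Fe0.88)5Ca2Si8O22(OH)2: molar mass 951.129 g/mol; 4.40×55.845 = 245.718 g → 25.83 wt%.
Difference = 38.51 − 25.83 = 12.68 percentage points.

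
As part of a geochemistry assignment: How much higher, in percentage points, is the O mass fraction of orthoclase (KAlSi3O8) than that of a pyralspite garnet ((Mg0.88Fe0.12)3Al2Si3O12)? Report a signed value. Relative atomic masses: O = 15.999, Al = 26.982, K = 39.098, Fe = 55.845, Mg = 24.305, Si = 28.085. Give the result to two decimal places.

-0.33 percentage points

O in KAlSi3O8: molar mass 278.327 g/mol; 8×15.999 = 127.992 g → 45.99 wt%.
O in (Mg0.88Fe0.12)3Al2Si3O12: molar mass 414.476 g/mol; 12×15.999 = 191.988 g → 46.32 wt%.
Difference = 45.99 − 46.32 = -0.33 percentage points.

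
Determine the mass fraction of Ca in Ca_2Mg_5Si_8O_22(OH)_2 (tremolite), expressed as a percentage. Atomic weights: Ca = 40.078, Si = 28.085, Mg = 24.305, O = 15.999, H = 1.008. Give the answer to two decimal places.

Molar mass of Ca_2Mg_5Si_8O_22(OH)_2: 2*40.078 + 5*24.305 + 8*28.085 + 24*15.999 + 2*1.008 = 812.353 g/mol.
Mass of Ca per formula unit: 2 × 40.078 = 80.156 g.
Weight fraction Ca = 80.156 / 812.353 = 0.0987.

9.87 wt%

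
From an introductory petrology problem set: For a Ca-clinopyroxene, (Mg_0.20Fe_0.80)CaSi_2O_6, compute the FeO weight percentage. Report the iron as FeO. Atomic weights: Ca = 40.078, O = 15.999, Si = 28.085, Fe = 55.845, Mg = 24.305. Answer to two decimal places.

23.77 wt%

Formula mass = 241.779 g/mol.
0.80 Fe → 0.8000 mol FeO per formula unit; M(FeO) = 71.844, so FeO mass = 57.475 g.
57.475/241.779 × 100 = 23.77 wt%.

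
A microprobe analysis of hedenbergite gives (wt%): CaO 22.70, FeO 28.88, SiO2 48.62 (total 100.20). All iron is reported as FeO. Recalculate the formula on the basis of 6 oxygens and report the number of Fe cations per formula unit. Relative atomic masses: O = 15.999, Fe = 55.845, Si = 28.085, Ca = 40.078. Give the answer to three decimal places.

CaO (M=56.077): mol = 0.40480; Ca = 0.40480, O = 0.40480.
FeO (M=71.844): mol = 0.40198; Fe = 0.40198, O = 0.40198.
SiO2 (M=60.083): mol = 0.80921; Si = 0.80921, O = 1.61842.
ΣO = 2.42520; factor = 6/ΣO = 2.47402.
Fe apfu = 0.40198 × 2.47402 = 0.995.

0.995 Fe apfu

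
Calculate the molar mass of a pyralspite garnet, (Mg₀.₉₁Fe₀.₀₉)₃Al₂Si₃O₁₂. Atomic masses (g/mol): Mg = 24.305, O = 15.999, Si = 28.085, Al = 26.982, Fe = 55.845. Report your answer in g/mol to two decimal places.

411.64 g/mol

M = 2.73·24.305 + 0.27·55.845 + 2·26.982 + 3·28.085 + 12·15.999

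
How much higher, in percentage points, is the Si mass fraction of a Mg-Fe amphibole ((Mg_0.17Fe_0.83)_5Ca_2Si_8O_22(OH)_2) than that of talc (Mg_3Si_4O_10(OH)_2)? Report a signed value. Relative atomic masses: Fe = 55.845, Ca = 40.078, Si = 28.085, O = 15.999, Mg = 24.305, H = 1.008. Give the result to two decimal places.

Si in (Mg_0.17Fe_0.83)_5Ca_2Si_8O_22(OH)_2: molar mass 943.244 g/mol; 8×28.085 = 224.680 g → 23.82 wt%.
Si in Mg_3Si_4O_10(OH)_2: molar mass 379.259 g/mol; 4×28.085 = 112.340 g → 29.62 wt%.
Difference = 23.82 − 29.62 = -5.80 percentage points.

-5.80 percentage points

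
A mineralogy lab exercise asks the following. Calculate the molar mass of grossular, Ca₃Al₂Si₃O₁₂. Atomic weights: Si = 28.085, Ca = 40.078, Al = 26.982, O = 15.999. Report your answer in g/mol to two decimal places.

The formula mass is the sum 3·40.078 + 2·26.982 + 3·28.085 + 12·15.999.

450.44 g/mol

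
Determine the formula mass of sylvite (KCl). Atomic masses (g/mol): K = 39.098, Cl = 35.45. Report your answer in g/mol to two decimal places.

74.55 g/mol

The formula mass is the sum 1·39.098 + 1·35.45.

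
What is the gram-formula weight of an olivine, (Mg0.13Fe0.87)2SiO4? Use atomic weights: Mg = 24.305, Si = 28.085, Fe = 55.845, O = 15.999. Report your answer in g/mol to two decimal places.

M = 0.26(24.305) + 1.74(55.845) + 1(28.085) + 4(15.999)

195.57 g/mol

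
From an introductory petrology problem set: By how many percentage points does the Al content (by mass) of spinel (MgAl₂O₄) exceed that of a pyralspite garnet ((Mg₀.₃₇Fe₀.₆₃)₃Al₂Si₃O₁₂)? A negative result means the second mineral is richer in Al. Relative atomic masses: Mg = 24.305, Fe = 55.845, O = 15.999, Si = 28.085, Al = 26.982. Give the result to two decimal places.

First mineral: 53.964 g Al in 142.265 g formula = 37.93 wt% Al.
Second mineral: 53.964 g Al in 462.733 g formula = 11.66 wt% Al.
37.93% − 11.66% gives a difference of 26.27 percentage points.

26.27 percentage points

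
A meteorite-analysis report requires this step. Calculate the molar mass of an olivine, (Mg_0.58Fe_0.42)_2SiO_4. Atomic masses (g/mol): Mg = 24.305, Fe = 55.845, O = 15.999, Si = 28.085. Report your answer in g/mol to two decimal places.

167.18 g/mol

M = 1.16*24.305 + 0.84*55.845 + 1*28.085 + 4*15.999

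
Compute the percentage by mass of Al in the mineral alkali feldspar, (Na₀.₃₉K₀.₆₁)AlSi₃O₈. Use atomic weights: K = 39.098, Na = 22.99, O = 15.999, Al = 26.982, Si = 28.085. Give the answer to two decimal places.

9.92 wt%

Formula mass = 0.39×22.99 + 0.61×39.098 + 1×26.982 + 3×28.085 + 8×15.999 = 272.045 g/mol, of which 26.982 g is Al.
So Al makes up 26.982/272.045 = 0.0992 of the mass, i.e. 9.92%.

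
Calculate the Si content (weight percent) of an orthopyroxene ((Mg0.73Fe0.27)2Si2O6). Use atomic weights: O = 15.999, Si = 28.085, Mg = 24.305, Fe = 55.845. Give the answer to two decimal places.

Formula mass = 1.46·24.305 + 0.54·55.845 + 2·28.085 + 6·15.999 = 217.806 g/mol, of which 56.170 g is Si.
So Si makes up 56.170/217.806 = 0.2579 of the mass, i.e. 25.79%.

25.79 weight percent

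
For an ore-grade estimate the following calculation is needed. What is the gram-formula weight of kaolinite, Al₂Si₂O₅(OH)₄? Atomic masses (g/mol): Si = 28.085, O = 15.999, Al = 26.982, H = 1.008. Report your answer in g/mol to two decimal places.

Al: 2 × 26.982 = 53.9640
Si: 2 × 28.085 = 56.1700
O: 9 × 15.999 = 143.9910
H: 4 × 1.008 = 4.0320
Summing the contributions gives the formula mass.

258.16 g/mol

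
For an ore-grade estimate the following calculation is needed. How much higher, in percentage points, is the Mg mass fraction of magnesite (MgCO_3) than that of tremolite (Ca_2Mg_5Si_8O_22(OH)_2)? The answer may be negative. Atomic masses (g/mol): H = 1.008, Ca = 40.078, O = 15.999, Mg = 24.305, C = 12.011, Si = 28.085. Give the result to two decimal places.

13.87 percentage points

Mg in MgCO_3: molar mass 84.313 g/mol; 1×24.305 = 24.305 g → 28.83 wt%.
Mg in Ca_2Mg_5Si_8O_22(OH)_2: molar mass 812.353 g/mol; 5×24.305 = 121.525 g → 14.96 wt%.
Difference = 28.83 − 14.96 = 13.87 percentage points.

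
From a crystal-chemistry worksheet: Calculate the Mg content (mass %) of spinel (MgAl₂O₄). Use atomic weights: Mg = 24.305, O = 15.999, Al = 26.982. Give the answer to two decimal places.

Formula mass = 1×24.305 + 2×26.982 + 4×15.999 = 142.265 g/mol, of which 24.305 g is Mg.
So Mg makes up 24.305/142.265 = 0.1708 of the mass, i.e. 17.08%.

17.08 mass %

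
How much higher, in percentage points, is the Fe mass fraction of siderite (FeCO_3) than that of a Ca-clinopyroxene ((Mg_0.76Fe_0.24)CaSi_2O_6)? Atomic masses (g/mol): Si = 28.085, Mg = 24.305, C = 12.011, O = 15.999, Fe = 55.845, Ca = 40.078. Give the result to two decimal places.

42.22 percentage points

Fe in FeCO_3: molar mass 115.853 g/mol; 1×55.845 = 55.845 g → 48.20 wt%.
Fe in (Mg_0.76Fe_0.24)CaSi_2O_6: molar mass 224.117 g/mol; 0.24×55.845 = 13.403 g → 5.98 wt%.
Difference = 48.20 − 5.98 = 42.22 percentage points.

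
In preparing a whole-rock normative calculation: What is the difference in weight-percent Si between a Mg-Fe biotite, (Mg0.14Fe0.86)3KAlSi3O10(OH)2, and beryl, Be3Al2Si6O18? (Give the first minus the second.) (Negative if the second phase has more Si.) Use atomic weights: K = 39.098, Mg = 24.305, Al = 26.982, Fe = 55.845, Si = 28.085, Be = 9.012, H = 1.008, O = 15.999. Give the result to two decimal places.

-14.45 percentage points

M((Mg0.14Fe0.86)3KAlSi3O10(OH)2) = 498.627 g/mol, so wt% Si = 84.255/498.627 × 100 = 16.90%.
M(Be3Al2Si6O18) = 537.492 g/mol, so wt% Si = 168.510/537.492 × 100 = 31.35%.
16.90 − 31.35 = -14.45 pp.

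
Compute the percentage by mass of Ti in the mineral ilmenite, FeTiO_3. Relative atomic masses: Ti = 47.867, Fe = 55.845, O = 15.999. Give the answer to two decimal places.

31.55 weight percent

M(FeTiO_3) = 151.709 g/mol.
Ti contributes 1 × 47.867 = 47.867 g per mole.
47.867/151.709 = 0.3155 → 31.55%.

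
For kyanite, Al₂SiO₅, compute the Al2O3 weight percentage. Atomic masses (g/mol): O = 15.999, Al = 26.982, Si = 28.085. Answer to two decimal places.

62.92 wt%

M(Al₂SiO₅) = 162.044 g/mol; M(Al2O3) = 101.961 g/mol.
Moles Al2O3 per formula unit = 2 Al ÷ 2 = 1.0000.
Al2O3 fraction = (1.0000 × 101.961) / 162.044 = 101.961/162.044 = 0.6292.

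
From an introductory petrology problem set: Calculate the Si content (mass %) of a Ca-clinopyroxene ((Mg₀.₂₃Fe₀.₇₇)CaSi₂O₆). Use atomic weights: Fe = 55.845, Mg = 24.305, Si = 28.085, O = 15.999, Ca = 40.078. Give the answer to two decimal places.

23.32 mass %

Formula mass = 0.23·24.305 + 0.77·55.845 + 1·40.078 + 2·28.085 + 6·15.999 = 240.833 g/mol, of which 56.170 g is Si.
So Si makes up 56.170/240.833 = 0.2332 of the mass, i.e. 23.32%.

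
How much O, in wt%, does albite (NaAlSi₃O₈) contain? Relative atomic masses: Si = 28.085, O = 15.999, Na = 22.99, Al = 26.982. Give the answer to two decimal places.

48.81 wt%

Molar mass of NaAlSi₃O₈: 1·22.99 + 1·26.982 + 3·28.085 + 8·15.999 = 262.219 g/mol.
Mass of O per formula unit: 8 × 15.999 = 127.992 g.
Weight fraction O = 127.992 / 262.219 = 0.4881.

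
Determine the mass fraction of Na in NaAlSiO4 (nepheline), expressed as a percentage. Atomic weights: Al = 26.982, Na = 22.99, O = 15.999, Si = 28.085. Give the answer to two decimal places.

Molar mass of NaAlSiO4: 1×22.99 + 1×26.982 + 1×28.085 + 4×15.999 = 142.053 g/mol.
Mass of Na per formula unit: 1 × 22.99 = 22.990 g.
Weight fraction Na = 22.990 / 142.053 = 0.1618.

16.18 wt%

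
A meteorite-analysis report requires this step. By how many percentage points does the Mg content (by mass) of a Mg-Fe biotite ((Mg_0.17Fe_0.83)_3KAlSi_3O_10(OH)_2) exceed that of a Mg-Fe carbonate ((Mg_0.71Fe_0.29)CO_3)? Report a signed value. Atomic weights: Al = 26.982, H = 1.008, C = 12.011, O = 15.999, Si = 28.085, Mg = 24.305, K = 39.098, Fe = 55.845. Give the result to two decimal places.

-15.96 percentage points

Mg in (Mg_0.17Fe_0.83)_3KAlSi_3O_10(OH)_2: molar mass 495.789 g/mol; 0.51×24.305 = 12.396 g → 2.50 wt%.
Mg in (Mg_0.71Fe_0.29)CO_3: molar mass 93.460 g/mol; 0.71×24.305 = 17.257 g → 18.46 wt%.
Difference = 2.50 − 18.46 = -15.96 percentage points.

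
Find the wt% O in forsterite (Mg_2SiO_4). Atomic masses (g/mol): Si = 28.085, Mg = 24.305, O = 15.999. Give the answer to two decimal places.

M(Mg_2SiO_4) = 140.691 g/mol.
O contributes 4 × 15.999 = 63.996 g per mole.
63.996/140.691 = 0.4549 → 45.49%.

45.49 weight percent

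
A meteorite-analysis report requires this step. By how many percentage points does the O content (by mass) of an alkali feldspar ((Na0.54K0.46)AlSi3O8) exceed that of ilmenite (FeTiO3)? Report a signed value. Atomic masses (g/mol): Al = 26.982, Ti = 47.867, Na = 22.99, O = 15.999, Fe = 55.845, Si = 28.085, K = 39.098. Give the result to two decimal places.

M((Na0.54K0.46)AlSi3O8) = 269.629 g/mol, so wt% O = 127.992/269.629 × 100 = 47.47%.
M(FeTiO3) = 151.709 g/mol, so wt% O = 47.997/151.709 × 100 = 31.64%.
47.47 − 31.64 = 15.83 pp.

15.83 percentage points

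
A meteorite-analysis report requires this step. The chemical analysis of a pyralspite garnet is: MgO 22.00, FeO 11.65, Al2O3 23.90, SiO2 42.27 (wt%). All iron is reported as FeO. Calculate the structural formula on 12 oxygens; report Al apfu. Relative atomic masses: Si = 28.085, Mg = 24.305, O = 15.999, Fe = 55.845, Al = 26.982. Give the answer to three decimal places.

1.996 Al apfu

22.00 wt% MgO ÷ 40.304 g/mol = 0.54585 mol, giving 0.54585 Mg and 0.54585 O.
11.65 wt% FeO ÷ 71.844 g/mol = 0.16216 mol, giving 0.16216 Fe and 0.16216 O.
23.90 wt% Al2O3 ÷ 101.961 g/mol = 0.23440 mol, giving 0.46880 Al and 0.70320 O.
42.27 wt% SiO2 ÷ 60.083 g/mol = 0.70353 mol, giving 0.70353 Si and 1.40706 O.
Oxygen sums to 2.81827; scaling by 12/2.81827 = 4.25793 puts the formula on 12 O.
Al: 0.46880 × 4.25793 = 1.996 atoms per formula unit.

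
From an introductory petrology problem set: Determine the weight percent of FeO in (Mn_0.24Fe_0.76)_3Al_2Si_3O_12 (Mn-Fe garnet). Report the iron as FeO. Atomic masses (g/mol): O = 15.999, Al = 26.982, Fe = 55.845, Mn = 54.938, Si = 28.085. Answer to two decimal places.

32.95 wt%

M((Mn_0.24Fe_0.76)_3Al_2Si_3O_12) = 497.089 g/mol; M(FeO) = 71.844 g/mol.
Moles FeO per formula unit = 2.28 Fe ÷ 1 = 2.2800.
FeO fraction = (2.2800 × 71.844) / 497.089 = 163.804/497.089 = 0.3295.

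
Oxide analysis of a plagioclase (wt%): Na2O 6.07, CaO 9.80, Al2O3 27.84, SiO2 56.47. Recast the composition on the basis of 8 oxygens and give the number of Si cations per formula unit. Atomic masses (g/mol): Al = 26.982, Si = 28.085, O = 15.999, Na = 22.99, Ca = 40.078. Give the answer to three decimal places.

2.530 Si apfu

6.07 wt% Na2O ÷ 61.979 g/mol = 0.09794 mol, giving 0.19588 Na and 0.09794 O.
9.80 wt% CaO ÷ 56.077 g/mol = 0.17476 mol, giving 0.17476 Ca and 0.17476 O.
27.84 wt% Al2O3 ÷ 101.961 g/mol = 0.27305 mol, giving 0.54610 Al and 0.81915 O.
56.47 wt% SiO2 ÷ 60.083 g/mol = 0.93987 mol, giving 0.93987 Si and 1.87974 O.
Oxygen sums to 2.97159; scaling by 8/2.97159 = 2.69216 puts the formula on 8 O.
Si: 0.93987 × 2.69216 = 2.530 atoms per formula unit.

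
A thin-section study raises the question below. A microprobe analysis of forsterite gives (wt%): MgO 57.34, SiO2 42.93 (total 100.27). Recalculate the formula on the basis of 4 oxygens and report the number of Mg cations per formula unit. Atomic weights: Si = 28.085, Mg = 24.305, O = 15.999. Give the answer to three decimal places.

MgO (M=40.304): mol = 1.42269; Mg = 1.42269, O = 1.42269.
SiO2 (M=60.083): mol = 0.71451; Si = 0.71451, O = 1.42902.
ΣO = 2.85171; factor = 4/ΣO = 1.40267.
Mg apfu = 1.42269 × 1.40267 = 1.996.

1.996 Mg apfu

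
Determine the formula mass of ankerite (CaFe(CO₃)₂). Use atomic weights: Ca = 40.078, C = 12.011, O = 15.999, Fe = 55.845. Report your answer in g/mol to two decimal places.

The formula mass is the sum 1·40.078 + 1·55.845 + 2·12.011 + 6·15.999.

215.94 g/mol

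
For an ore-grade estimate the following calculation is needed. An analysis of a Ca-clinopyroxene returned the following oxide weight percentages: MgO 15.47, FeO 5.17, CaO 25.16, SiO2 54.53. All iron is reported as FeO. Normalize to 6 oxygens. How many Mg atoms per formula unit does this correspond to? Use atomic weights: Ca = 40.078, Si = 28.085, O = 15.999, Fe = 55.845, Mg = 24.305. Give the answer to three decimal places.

0.847 Mg apfu

MgO: 15.47/40.304 = 0.38383 mol → 0.38383 mol Mg, 0.38383 mol O.
FeO: 5.17/71.844 = 0.07196 mol → 0.07196 mol Fe, 0.07196 mol O.
CaO: 25.16/56.077 = 0.44867 mol → 0.44867 mol Ca, 0.44867 mol O.
SiO2: 54.53/60.083 = 0.90758 mol → 0.90758 mol Si, 1.81516 mol O.
Total oxygen = 2.71962 mol. Normalization factor = 6/2.71962 = 2.20619.
Mg per 6 O = 0.38383 × 2.20619 = 0.847.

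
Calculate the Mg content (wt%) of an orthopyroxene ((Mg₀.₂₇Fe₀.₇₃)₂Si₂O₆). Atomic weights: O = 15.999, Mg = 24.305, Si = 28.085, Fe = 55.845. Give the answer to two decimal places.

M((Mg₀.₂₇Fe₀.₇₃)₂Si₂O₆) = 246.822 g/mol.
Mg contributes 0.54 × 24.305 = 13.125 g per mole.
13.125/246.822 = 0.0532 → 5.32%.

5.32 wt%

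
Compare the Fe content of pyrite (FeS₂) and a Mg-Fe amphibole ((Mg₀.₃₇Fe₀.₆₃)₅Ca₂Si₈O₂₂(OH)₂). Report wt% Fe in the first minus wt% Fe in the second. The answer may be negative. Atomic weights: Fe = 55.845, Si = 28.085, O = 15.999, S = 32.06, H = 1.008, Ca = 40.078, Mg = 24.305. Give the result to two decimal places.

27.26 percentage points

Fe in FeS₂: molar mass 119.965 g/mol; 1×55.845 = 55.845 g → 46.55 wt%.
Fe in (Mg₀.₃₇Fe₀.₆₃)₅Ca₂Si₈O₂₂(OH)₂: molar mass 911.704 g/mol; 3.15×55.845 = 175.912 g → 19.29 wt%.
Difference = 46.55 − 19.29 = 27.26 percentage points.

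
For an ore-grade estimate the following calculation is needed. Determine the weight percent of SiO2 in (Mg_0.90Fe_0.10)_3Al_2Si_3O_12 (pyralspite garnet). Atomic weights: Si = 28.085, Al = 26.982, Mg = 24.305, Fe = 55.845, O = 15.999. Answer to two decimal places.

43.69 wt%

Molar mass of (Mg_0.90Fe_0.10)_3Al_2Si_3O_12 = 2.70*24.305 + 0.30*55.845 + 2*26.982 + 3*28.085 + 12*15.999 = 412.584 g/mol.
Each formula unit contains 3 Si, equivalent to 3/1 = 3.0000 mol SiO2.
M(SiO2) = 1×28.085 + 2×15.999 = 60.083 g/mol.
Mass of SiO2 per formula unit = 3.0000 × 60.083 = 180.249 g.
SiO2 wt% = 180.249 / 412.584 × 100 = 43.69%.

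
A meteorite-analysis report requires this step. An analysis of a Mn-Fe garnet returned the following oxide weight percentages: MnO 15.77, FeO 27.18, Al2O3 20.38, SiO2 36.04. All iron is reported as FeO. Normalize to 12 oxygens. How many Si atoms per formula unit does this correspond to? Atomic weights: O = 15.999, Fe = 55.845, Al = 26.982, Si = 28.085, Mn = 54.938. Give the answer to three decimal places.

2.999 Si apfu

MnO (M=70.937): mol = 0.22231; Mn = 0.22231, O = 0.22231.
FeO (M=71.844): mol = 0.37832; Fe = 0.37832, O = 0.37832.
Al2O3 (M=101.961): mol = 0.19988; Al = 0.39976, O = 0.59964.
SiO2 (M=60.083): mol = 0.59984; Si = 0.59984, O = 1.19968.
ΣO = 2.39995; factor = 12/ΣO = 5.00010.
Si apfu = 0.59984 × 5.00010 = 2.999.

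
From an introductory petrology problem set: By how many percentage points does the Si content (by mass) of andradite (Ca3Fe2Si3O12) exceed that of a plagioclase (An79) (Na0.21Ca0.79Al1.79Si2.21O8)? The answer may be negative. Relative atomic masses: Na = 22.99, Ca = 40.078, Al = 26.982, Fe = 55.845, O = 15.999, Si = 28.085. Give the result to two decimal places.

M(Ca3Fe2Si3O12) = 508.167 g/mol, so wt% Si = 84.255/508.167 × 100 = 16.58%.
M(Na0.21Ca0.79Al1.79Si2.21O8) = 274.847 g/mol, so wt% Si = 62.068/274.847 × 100 = 22.58%.
16.58 − 22.58 = -6.00 pp.

-6.00 percentage points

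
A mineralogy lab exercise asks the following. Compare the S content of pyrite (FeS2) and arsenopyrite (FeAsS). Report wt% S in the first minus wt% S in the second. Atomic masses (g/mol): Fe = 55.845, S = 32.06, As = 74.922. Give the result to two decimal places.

M(FeS2) = 119.965 g/mol, so wt% S = 64.120/119.965 × 100 = 53.45%.
M(FeAsS) = 162.827 g/mol, so wt% S = 32.060/162.827 × 100 = 19.69%.
53.45 − 19.69 = 33.76 pp.

33.76 percentage points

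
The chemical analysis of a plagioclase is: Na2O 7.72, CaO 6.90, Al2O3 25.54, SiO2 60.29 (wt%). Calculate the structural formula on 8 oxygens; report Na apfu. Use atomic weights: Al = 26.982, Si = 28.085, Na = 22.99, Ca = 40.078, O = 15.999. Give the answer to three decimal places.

Na2O: 7.72/61.979 = 0.12456 mol → 0.24912 mol Na, 0.12456 mol O.
CaO: 6.90/56.077 = 0.12305 mol → 0.12305 mol Ca, 0.12305 mol O.
Al2O3: 25.54/101.961 = 0.25049 mol → 0.50098 mol Al, 0.75147 mol O.
SiO2: 60.29/60.083 = 1.00345 mol → 1.00345 mol Si, 2.00690 mol O.
Total oxygen = 3.00598 mol. Normalization factor = 8/3.00598 = 2.66136.
Na per 8 O = 0.24912 × 2.66136 = 0.663.

0.663 Na apfu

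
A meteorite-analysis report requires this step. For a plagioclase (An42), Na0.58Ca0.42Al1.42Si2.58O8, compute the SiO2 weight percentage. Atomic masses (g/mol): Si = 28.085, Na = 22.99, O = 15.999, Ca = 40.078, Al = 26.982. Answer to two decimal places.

57.64 wt%

Formula mass = 268.933 g/mol.
2.58 Si → 2.5800 mol SiO2 per formula unit; M(SiO2) = 60.083, so SiO2 mass = 155.014 g.
155.014/268.933 × 100 = 57.64 wt%.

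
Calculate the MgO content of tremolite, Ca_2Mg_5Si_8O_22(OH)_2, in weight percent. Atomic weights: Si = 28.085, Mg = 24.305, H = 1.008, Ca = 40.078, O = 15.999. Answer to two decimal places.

24.81 wt%

M(Ca_2Mg_5Si_8O_22(OH)_2) = 812.353 g/mol; M(MgO) = 40.304 g/mol.
Moles MgO per formula unit = 5 Mg ÷ 1 = 5.0000.
MgO fraction = (5.0000 × 40.304) / 812.353 = 201.520/812.353 = 0.2481.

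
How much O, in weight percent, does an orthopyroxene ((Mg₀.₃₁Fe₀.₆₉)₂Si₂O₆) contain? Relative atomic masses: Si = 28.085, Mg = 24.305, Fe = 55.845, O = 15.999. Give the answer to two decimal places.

39.29 weight percent

M((Mg₀.₃₁Fe₀.₆₉)₂Si₂O₆) = 244.299 g/mol.
O contributes 6 × 15.999 = 95.994 g per mole.
95.994/244.299 = 0.3929 → 39.29%.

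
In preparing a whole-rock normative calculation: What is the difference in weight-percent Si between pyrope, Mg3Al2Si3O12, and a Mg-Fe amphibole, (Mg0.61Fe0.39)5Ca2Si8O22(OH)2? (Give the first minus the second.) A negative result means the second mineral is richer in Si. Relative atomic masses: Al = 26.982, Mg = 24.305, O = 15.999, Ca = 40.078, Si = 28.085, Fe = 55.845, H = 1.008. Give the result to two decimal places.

-4.81 percentage points

M(Mg3Al2Si3O12) = 403.122 g/mol, so wt% Si = 84.255/403.122 × 100 = 20.90%.
M((Mg0.61Fe0.39)5Ca2Si8O22(OH)2) = 873.856 g/mol, so wt% Si = 224.680/873.856 × 100 = 25.71%.
20.90 − 25.71 = -4.81 pp.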